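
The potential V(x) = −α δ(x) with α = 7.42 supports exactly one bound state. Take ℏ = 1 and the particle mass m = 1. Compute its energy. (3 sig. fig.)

E = -27.5

The bound state is ψ(x) = √κ e^{−κ|x|}. The derivative jump ψ'(0⁺) − ψ'(0⁻) = −(2mα/ℏ²)ψ(0) fixes κ = mα/ℏ² = 7.420.
Then E = −ℏ²κ²/(2m) = −mα²/(2ℏ²) = -27.53.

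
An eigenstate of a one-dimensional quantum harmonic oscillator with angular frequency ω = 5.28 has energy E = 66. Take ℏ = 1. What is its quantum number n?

n = 12

Invert E_n = (n + ½)ℏω: n = E/ℏω − ½ = 12.000, so n = 12.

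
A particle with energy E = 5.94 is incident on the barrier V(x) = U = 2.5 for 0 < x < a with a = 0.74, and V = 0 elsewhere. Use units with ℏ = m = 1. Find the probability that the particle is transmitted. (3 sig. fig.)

E > U: inside the barrier k₂ = √(2m(E − U))/ℏ = 2.623, k₂a = 1.941.
Matching at both interfaces gives T⁻¹ = 1 + U² sin²(k₂a) / [4E(E − U)] = 1.066, hence T = 0.938.

T = 0.938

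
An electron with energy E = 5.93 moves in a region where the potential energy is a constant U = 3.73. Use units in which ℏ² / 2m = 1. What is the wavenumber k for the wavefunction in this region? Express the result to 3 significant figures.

With E > U the solution is oscillatory, ψ ∝ e^{±ikx} with k = √(2m(E − U))/ℏ.
k = √(2 × 0.5 × 2.2) = 1.483.

k = 1.48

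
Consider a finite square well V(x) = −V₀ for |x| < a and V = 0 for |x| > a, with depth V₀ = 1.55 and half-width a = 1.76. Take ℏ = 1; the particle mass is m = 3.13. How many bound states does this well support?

The dimensionless depth is z₀ = a√(2mV₀)/ℏ = 1.76 × √(9.703) = 5.482.
The even/odd transcendental equations gain one root per π/2 in z₀, giving N = 1 + ⌊2z₀/π⌋ = 1 + ⌊3.490⌋ = 4.

N = 4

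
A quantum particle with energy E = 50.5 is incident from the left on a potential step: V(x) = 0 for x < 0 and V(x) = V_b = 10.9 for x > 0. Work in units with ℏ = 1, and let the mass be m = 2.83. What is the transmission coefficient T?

T = 0.996

The wavenumbers are k₁ = √(2mE)/ℏ = 16.91 on the left and k₂ = √(2m(E − V_b))/ℏ = 14.97 on the right.
Continuity of ψ and ψ′ at the step yields the reflection amplitude r = (k₁ − k₂)/(k₁ + k₂) = 0.06071; thus R = |r|² = 0.003686, T = 0.9963.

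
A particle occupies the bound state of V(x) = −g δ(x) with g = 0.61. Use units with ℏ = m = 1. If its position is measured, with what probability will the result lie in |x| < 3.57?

P = 0.987

The normalised bound state is ψ = √κ e^{−κ|x|} with κ = mg/ℏ² = 0.6100.
P(|x| < d) = ∫_{−d}^{d} κ e^{−2κ|x|} dx = 1 − e^{−2κd} = 1 − e^{−4.355} = 0.9872.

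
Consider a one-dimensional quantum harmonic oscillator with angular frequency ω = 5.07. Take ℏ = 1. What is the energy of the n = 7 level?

E = 38.0

Using E_n = (n + ½)ℏω: E_7 = 7.5 × 5.07 = 38.03.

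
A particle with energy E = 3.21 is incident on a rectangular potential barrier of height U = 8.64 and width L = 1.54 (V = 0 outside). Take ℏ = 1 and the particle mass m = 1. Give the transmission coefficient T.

T = 0.000146

Since E < U the interior solution is evanescent with decay constant κ = √(2m(U − E))/ℏ = 3.295.
κL = 5.075, sinh(κL) = 79.98.
Matching ψ, ψ′ at both faces gives T = [1 + U² sinh²(κL) / (4E(U − E))]⁻¹ = 1/6850 = 0.000146.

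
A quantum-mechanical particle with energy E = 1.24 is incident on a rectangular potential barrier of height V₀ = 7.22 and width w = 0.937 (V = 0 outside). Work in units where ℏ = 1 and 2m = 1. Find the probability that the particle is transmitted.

E < V₀: inside the barrier ψ ∝ e^{±κx} with κ = √(2m(V₀ − E))/ℏ = 2.445.
κw = 2.291, sinh(κw) = 4.894.
Matching ψ, ψ′ at both faces gives T = [1 + V₀² sinh²(κw) / (4E(V₀ − E))]⁻¹ = 1/43.09 = 0.0232.

T = 0.0232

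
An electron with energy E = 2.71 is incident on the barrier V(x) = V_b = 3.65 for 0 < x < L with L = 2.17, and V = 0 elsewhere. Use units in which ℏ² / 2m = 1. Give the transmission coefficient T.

T = 0.0448

E < V_b: inside the barrier ψ ∝ e^{±κx} with κ = √(2m(V_b − E))/ℏ = 0.9695.
κL = 2.104, sinh(κL) = 4.038.
Matching ψ, ψ′ at both faces gives T = [1 + V_b² sinh²(κL) / (4E(V_b − E))]⁻¹ = 1/22.32 = 0.0448.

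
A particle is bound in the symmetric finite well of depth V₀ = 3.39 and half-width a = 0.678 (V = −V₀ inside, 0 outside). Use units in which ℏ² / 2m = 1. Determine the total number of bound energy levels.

N = 1

The dimensionless depth is z₀ = a√(2mV₀)/ℏ = 0.678 × √(3.390) = 1.248.
A new bound state (alternating even/odd) appears each time z₀ passes a multiple of π/2, so N = ⌊2z₀/π⌋ + 1 = ⌊0.7947⌋ + 1 = 1.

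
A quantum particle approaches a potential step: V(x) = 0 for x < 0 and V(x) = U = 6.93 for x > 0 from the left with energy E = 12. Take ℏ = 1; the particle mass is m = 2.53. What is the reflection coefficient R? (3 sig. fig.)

R = 0.0450

The wavenumbers are k₁ = √(2mE)/ℏ = 7.792 on the left and k₂ = √(2m(E − U))/ℏ = 5.065 on the right.
Continuity of ψ and ψ′ at the step yields the reflection amplitude r = (k₁ − k₂)/(k₁ + k₂) = 0.2121; thus R = |r|² = 0.04500, T = 0.9550.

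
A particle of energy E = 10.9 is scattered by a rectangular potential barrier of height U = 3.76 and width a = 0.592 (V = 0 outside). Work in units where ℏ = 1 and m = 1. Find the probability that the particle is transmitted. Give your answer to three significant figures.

Above the barrier the interior wavenumber is k₂ = √(2m(E − U))/ℏ = 3.779, giving phase k₂a = 2.237.
T = [1 + U² sin²(k₂a) / (4E(E − U))]⁻¹ = 1/1.028 = 0.973.

T = 0.973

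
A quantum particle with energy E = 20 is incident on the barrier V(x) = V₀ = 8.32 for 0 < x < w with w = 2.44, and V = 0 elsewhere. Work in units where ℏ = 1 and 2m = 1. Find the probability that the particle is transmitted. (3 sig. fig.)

Above the barrier the interior wavenumber is k₂ = √(2m(E − V₀))/ℏ = 3.418, giving phase k₂w = 8.339.
T = [1 + V₀² sin²(k₂w) / (4E(E − V₀))]⁻¹ = 1/1.058 = 0.945.

T = 0.945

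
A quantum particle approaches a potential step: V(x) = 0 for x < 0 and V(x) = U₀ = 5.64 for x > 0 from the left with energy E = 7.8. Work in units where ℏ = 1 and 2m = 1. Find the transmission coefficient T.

On each side the TISE gives plane waves with k = √(2m(E − V))/ℏ: k₁ = √(2·½·7.8) = 2.793, k₂ = √(2·½·2.16) = 1.470.
Continuity of ψ and ψ′ at the step yields the reflection amplitude r = (k₁ − k₂)/(k₁ + k₂) = 0.3104; thus R = |r|² = 0.09636, T = 0.9036.

T = 0.904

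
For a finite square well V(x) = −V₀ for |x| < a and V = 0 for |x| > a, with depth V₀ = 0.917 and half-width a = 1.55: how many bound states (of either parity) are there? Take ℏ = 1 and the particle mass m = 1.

The dimensionless depth is z₀ = a√(2mV₀)/ℏ = 1.55 × √(1.834) = 2.099.
The even/odd transcendental equations gain one root per π/2 in z₀, giving N = 1 + ⌊2z₀/π⌋ = 1 + ⌊1.336⌋ = 2.

N = 2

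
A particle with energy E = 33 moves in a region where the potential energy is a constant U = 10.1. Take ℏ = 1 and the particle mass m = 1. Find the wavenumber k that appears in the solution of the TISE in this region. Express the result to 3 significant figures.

With E > U the solution is oscillatory, ψ ∝ e^{±ikx} with k = √(2m(E − U))/ℏ.
k = √(2 × 1 × 22.9) = 6.768.

k = 6.77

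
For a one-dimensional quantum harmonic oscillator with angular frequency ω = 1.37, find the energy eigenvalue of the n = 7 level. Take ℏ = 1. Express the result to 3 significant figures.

The oscillator eigenvalues are E_n = ℏω(n + ½), so E_7 = 1.37 × 7.5 = 10.28.

E = 10.3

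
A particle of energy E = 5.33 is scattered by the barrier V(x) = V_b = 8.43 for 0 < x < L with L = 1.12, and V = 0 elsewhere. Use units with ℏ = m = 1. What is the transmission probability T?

T = 0.0140

Since E < V_b the interior solution is evanescent with decay constant κ = √(2m(V_b − E))/ℏ = 2.490.
κL = 2.789, sinh(κL) = 8.100.
Matching ψ, ψ′ at both faces gives T = [1 + V_b² sinh²(κL) / (4E(V_b − E))]⁻¹ = 1/71.54 = 0.0140.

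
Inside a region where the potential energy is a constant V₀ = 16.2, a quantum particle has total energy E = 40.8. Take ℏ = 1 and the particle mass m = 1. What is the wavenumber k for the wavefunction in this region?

k = 7.01

With E > V₀ the solution is oscillatory, ψ ∝ e^{±ikx} with k = √(2m(E − V₀))/ℏ.
k = √(2 × 1 × 24.6) = 7.014.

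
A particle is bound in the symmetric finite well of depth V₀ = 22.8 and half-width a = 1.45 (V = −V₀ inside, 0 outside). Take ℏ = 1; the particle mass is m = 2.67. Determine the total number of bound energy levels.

N = 11

Define the well-strength parameter z₀ = (a/ℏ)√(2mV₀) = 1.45 × √(2·2.67·22.8) = 16.00.
The even/odd transcendental equations gain one root per π/2 in z₀, giving N = 1 + ⌊2z₀/π⌋ = 1 + ⌊10.19⌋ = 11.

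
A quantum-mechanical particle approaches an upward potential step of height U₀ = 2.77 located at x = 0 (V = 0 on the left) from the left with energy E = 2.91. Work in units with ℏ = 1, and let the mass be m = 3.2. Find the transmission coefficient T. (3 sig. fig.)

T = 0.590

The wavenumbers are k₁ = √(2mE)/ℏ = 4.316 on the left and k₂ = √(2m(E − U₀))/ℏ = 0.9466 on the right.
Matching ψ and ψ′ at x = 0 gives r = (k₁ − k₂)/(k₁ + k₂), so R = r² = 0.4099 and T = 1 − R = 0.5901.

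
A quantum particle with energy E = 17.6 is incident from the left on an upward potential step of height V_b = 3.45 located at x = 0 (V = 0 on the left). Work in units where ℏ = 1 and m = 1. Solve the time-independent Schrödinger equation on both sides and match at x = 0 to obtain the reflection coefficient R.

R = 0.00297

On each side the TISE gives plane waves with k = √(2m(E − V))/ℏ: k₁ = √(2·1·17.6) = 5.933, k₂ = √(2·1·14.15) = 5.320.
Matching ψ and ψ′ at x = 0 gives r = (k₁ − k₂)/(k₁ + k₂), so R = r² = 0.002969 and T = 1 − R = 0.9970.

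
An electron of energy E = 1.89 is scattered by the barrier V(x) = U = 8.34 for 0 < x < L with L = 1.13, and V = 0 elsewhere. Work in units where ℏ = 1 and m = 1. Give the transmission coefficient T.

T = 0.000837

E < U: inside the barrier ψ ∝ e^{±κx} with κ = √(2m(U − E))/ℏ = 3.592.
κL = 4.059, sinh(κL) = 28.94.
The exact tunnelling result is T⁻¹ = 1 + U² sinh²(κL) / [4E(U − E)] = 1195, so T = 0.000837.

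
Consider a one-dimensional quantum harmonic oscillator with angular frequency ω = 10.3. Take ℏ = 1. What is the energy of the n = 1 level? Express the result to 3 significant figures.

E = 15.5

Using E_n = (n + ½)ℏω: E_1 = 1.5 × 10.3 = 15.45.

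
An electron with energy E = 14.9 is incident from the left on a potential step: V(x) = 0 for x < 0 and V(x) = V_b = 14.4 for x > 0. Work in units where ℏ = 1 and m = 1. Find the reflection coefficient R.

R = 0.477

The wavenumbers are k₁ = √(2mE)/ℏ = 5.459 on the left and k₂ = √(2m(E − V_b))/ℏ = 1.000 on the right.
Continuity of ψ and ψ′ at the step yields the reflection amplitude r = (k₁ − k₂)/(k₁ + k₂) = 0.6904; thus R = |r|² = 0.4766, T = 0.5234.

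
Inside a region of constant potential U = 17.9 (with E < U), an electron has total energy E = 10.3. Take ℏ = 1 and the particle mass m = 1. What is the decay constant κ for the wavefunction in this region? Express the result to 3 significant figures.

κ = 3.90

Since E < U the TISE in this region is ψ'' = κ²ψ with κ = √(2m(U − E))/ℏ.
κ = √(2 × 1 × 7.6) = 3.899.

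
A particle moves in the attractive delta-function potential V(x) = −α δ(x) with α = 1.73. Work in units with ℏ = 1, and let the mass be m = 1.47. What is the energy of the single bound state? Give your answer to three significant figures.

E = -2.20

The bound state is ψ(x) = √κ e^{−κ|x|}. The derivative jump ψ'(0⁺) − ψ'(0⁻) = −(2mα/ℏ²)ψ(0) fixes κ = mα/ℏ² = 2.543.
Then E = −ℏ²κ²/(2m) = −mα²/(2ℏ²) = -2.200.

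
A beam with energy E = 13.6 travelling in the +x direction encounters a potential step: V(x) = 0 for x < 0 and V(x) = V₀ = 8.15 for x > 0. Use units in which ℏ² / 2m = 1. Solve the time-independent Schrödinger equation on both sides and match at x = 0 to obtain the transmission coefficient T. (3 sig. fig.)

T = 0.950

On each side the TISE gives plane waves with k = √(2m(E − V))/ℏ: k₁ = √(2·½·13.6) = 3.688, k₂ = √(2·½·5.45) = 2.335.
Matching ψ and ψ′ at x = 0 gives r = (k₁ − k₂)/(k₁ + k₂), so R = r² = 0.05050 and T = 1 − R = 0.9495.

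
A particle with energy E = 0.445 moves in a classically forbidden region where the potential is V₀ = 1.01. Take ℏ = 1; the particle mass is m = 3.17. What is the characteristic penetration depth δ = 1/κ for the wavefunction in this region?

Since E < V₀ the TISE in this region is ψ'' = κ²ψ with κ = √(2m(V₀ − E))/ℏ.
κ = √(2 × 3.17 × 0.565) = 1.893. The penetration depth is δ = 1/κ = 0.528.

δ = 0.528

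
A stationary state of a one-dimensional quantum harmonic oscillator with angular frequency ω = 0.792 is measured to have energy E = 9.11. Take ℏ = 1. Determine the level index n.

n = 11

Invert E_n = (n + ½)ℏω: n = E/ℏω − ½ = 11.003, so n = 11.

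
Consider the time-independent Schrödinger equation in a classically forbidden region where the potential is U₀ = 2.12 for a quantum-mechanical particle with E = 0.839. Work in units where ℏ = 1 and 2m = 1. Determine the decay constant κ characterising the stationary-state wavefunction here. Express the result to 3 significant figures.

κ = 1.13

Since E < U₀ the TISE in this region is ψ'' = κ²ψ with κ = √(2m(U₀ − E))/ℏ.
κ = √(2 × 0.5 × 1.281) = 1.132.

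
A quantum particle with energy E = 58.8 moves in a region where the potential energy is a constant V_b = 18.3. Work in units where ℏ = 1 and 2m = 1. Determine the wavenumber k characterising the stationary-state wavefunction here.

With E > V_b the solution is oscillatory, ψ ∝ e^{±ikx} with k = √(2m(E − V_b))/ℏ.
k = √(2 × 0.5 × 40.5) = 6.364.

k = 6.36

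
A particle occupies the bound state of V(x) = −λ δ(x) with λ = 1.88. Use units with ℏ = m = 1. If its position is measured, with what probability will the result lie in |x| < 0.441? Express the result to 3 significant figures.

The normalised bound state is ψ = √κ e^{−κ|x|} with κ = mλ/ℏ² = 1.880.
P(|x| < d) = ∫_{−d}^{d} κ e^{−2κ|x|} dx = 1 − e^{−2κd} = 1 − e^{−1.658} = 0.8095.

P = 0.810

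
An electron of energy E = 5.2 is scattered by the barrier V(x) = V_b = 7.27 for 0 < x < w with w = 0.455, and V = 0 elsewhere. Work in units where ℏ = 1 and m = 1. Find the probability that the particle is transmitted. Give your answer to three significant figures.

T = 0.419

E < V_b: inside the barrier ψ ∝ e^{±κx} with κ = √(2m(V_b − E))/ℏ = 2.035.
κw = 0.9258, sinh(κw) = 1.064.
The exact tunnelling result is T⁻¹ = 1 + V_b² sinh²(κw) / [4E(V_b − E)] = 2.389, so T = 0.419.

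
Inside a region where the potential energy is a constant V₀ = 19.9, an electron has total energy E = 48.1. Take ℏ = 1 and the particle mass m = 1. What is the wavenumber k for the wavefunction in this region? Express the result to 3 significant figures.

k = 7.51

With E > V₀ the solution is oscillatory, ψ ∝ e^{±ikx} with k = √(2m(E − V₀))/ℏ.
k = √(2 × 1 × 28.2) = 7.510.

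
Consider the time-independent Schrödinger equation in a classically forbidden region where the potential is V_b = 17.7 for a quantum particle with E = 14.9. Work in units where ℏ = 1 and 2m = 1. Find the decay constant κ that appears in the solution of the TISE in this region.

κ = 1.67

Since E < V_b the TISE in this region is ψ'' = κ²ψ with κ = √(2m(V_b − E))/ℏ.
κ = √(2 × 0.5 × 2.8) = 1.673.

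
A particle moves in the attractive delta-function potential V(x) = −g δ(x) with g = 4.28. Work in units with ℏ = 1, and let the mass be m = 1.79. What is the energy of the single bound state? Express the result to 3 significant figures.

For x ≠ 0 the bound state is ψ ∝ e^{−κ|x|}; integrating the TISE across the delta gives the cusp condition 2κ = 2mg/ℏ², so κ = 7.661.
Then E = −ℏ²κ²/(2m) = −mg²/(2ℏ²) = -16.39.

E = -16.4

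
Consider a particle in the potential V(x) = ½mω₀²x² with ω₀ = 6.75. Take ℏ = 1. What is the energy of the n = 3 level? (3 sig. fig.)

E = 23.6

The oscillator eigenvalues are E_n = ℏω₀(n + ½), so E_3 = 6.75 × 3.5 = 23.63.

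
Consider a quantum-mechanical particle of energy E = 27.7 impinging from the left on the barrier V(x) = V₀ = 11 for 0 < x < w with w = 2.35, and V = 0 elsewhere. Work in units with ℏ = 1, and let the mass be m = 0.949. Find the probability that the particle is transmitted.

Above the barrier the interior wavenumber is k₂ = √(2m(E − V₀))/ℏ = 5.630, giving phase k₂w = 13.23.
T = [1 + V₀² sin²(k₂w) / (4E(E − V₀))]⁻¹ = 1/1.025 = 0.976.

T = 0.976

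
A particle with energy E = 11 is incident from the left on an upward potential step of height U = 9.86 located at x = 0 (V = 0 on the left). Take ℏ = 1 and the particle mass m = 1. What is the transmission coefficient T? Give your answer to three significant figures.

The wavenumbers are k₁ = √(2mE)/ℏ = 4.690 on the left and k₂ = √(2m(E − U))/ℏ = 1.510 on the right.
Matching ψ and ψ′ at x = 0 gives r = (k₁ − k₂)/(k₁ + k₂), so R = r² = 0.2631 and T = 1 − R = 0.7369.

T = 0.737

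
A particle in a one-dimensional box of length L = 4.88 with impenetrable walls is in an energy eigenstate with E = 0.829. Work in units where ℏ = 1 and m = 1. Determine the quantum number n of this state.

n = 2

From E_n = n²π²ℏ²/(2mL²) invert to n = √(2mL²E)/(πℏ).
n = (4.88/π) × √(2 × 1 × 0.829) = 2.000 → n = 2.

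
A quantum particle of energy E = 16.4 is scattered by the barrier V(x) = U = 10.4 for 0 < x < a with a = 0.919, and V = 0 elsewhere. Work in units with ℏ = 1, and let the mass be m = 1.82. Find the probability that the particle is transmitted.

Above the barrier the interior wavenumber is k₂ = √(2m(E − U))/ℏ = 4.673, giving phase k₂a = 4.295.
T = [1 + U² sin²(k₂a) / (4E(E − U))]⁻¹ = 1/1.230 = 0.813.

T = 0.813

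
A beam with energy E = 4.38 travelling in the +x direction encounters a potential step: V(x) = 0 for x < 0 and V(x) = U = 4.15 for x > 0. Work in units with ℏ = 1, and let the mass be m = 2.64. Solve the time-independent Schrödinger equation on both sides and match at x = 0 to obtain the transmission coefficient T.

T = 0.607

The wavenumbers are k₁ = √(2mE)/ℏ = 4.809 on the left and k₂ = √(2m(E − U))/ℏ = 1.102 on the right.
Matching ψ and ψ′ at x = 0 gives r = (k₁ − k₂)/(k₁ + k₂), so R = r² = 0.3933 and T = 1 − R = 0.6067.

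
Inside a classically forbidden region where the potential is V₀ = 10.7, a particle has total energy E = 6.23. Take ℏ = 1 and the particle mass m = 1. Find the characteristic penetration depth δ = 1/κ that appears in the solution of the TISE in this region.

Since E < V₀ the TISE in this region is ψ'' = κ²ψ with κ = √(2m(V₀ − E))/ℏ.
κ = √(2 × 1 × 4.47) = 2.990. The penetration depth is δ = 1/κ = 0.334.

δ = 0.334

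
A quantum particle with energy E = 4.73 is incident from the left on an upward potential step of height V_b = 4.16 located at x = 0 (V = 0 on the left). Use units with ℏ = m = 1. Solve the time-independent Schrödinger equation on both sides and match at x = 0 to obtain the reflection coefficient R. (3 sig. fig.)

On each side the TISE gives plane waves with k = √(2m(E − V))/ℏ: k₁ = √(2·1·4.73) = 3.076, k₂ = √(2·1·0.57) = 1.068.
Continuity of ψ and ψ′ at the step yields the reflection amplitude r = (k₁ − k₂)/(k₁ + k₂) = 0.4846; thus R = |r|² = 0.2349, T = 0.7651.

R = 0.235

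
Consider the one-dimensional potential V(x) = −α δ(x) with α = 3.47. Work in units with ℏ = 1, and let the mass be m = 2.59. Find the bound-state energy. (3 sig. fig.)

For x ≠ 0 the bound state is ψ ∝ e^{−κ|x|}; integrating the TISE across the delta gives the cusp condition 2κ = 2mα/ℏ², so κ = 8.987.
Then E = −ℏ²κ²/(2m) = −mα²/(2ℏ²) = -15.59.

E = -15.6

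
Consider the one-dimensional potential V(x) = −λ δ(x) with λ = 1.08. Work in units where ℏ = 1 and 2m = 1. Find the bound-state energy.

For x ≠ 0 the bound state is ψ ∝ e^{−κ|x|}; integrating the TISE across the delta gives the cusp condition 2κ = 2mλ/ℏ², so κ = 0.5400.
Then E = −ℏ²κ²/(2m) = −mλ²/(2ℏ²) = -0.2916.

E = -0.292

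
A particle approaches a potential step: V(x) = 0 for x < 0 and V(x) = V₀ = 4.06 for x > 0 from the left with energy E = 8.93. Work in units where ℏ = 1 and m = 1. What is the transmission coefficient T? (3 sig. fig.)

On each side the TISE gives plane waves with k = √(2m(E − V))/ℏ: k₁ = √(2·1·8.93) = 4.226, k₂ = √(2·1·4.87) = 3.121.
Matching ψ and ψ′ at x = 0 gives r = (k₁ − k₂)/(k₁ + k₂), so R = r² = 0.02263 and T = 1 − R = 0.9774.

T = 0.977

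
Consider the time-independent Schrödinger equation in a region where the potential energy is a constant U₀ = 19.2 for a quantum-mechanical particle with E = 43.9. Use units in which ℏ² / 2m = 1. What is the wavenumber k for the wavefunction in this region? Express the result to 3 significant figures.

k = 4.97

With E > U₀ the solution is oscillatory, ψ ∝ e^{±ikx} with k = √(2m(E − U₀))/ℏ.
k = √(2 × 0.5 × 24.7) = 4.970.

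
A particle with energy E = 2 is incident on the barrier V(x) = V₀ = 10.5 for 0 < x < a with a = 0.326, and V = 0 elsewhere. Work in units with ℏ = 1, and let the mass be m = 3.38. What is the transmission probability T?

T = 0.0176

Since E < V₀ the interior solution is evanescent with decay constant κ = √(2m(V₀ − E))/ℏ = 7.580.
κa = 2.471, sinh(κa) = 5.876.
Matching ψ, ψ′ at both faces gives T = [1 + V₀² sinh²(κa) / (4E(V₀ − E))]⁻¹ = 1/56.98 = 0.0176.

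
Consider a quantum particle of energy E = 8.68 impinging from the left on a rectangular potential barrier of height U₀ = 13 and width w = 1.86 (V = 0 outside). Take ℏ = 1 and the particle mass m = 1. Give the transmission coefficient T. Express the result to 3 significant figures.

T = 0.0000633

E < U₀: inside the barrier ψ ∝ e^{±κx} with κ = √(2m(U₀ − E))/ℏ = 2.939.
κw = 5.467, sinh(κw) = 118.4.
Matching ψ, ψ′ at both faces gives T = [1 + U₀² sinh²(κw) / (4E(U₀ − E))]⁻¹ = 1/15800 = 0.0000633.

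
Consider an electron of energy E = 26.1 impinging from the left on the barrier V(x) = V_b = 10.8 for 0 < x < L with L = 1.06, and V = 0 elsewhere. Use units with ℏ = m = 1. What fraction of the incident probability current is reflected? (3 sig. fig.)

R = 0.0120

Above the barrier the interior wavenumber is k₂ = √(2m(E − V_b))/ℏ = 5.532, giving phase k₂L = 5.864.
Matching at both interfaces gives T⁻¹ = 1 + V_b² sin²(k₂L) / [4E(E − V_b)] = 1.012, hence T = 0.988.
R = 1 − T = 0.0120.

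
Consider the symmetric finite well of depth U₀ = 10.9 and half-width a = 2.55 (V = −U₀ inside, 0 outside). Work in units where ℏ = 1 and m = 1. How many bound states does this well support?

N = 8

Define the well-strength parameter z₀ = (a/ℏ)√(2mU₀) = 2.55 × √(2·1·10.9) = 11.91.
A new bound state (alternating even/odd) appears each time z₀ passes a multiple of π/2, so N = ⌊2z₀/π⌋ + 1 = ⌊7.580⌋ + 1 = 8.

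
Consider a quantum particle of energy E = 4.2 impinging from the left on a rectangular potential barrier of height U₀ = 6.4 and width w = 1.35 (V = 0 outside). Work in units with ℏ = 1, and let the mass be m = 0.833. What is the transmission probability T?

Since E < U₀ the interior solution is evanescent with decay constant κ = √(2m(U₀ − E))/ℏ = 1.914.
κw = 2.585, sinh(κw) = 6.591.
Matching ψ, ψ′ at both faces gives T = [1 + U₀² sinh²(κw) / (4E(U₀ − E))]⁻¹ = 1/49.14 = 0.0203.

T = 0.0203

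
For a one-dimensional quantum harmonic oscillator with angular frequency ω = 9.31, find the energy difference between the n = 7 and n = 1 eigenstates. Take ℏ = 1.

E_n = ℏω(n + ½), so ΔE = (7 − 1) ℏω = 6 × 9.31 = 55.86.

ΔE = 55.9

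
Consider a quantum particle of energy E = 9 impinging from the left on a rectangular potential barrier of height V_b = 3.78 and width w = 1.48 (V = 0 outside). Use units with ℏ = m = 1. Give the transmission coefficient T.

T = 0.930

Above the barrier the interior wavenumber is k₂ = √(2m(E − V_b))/ℏ = 3.231, giving phase k₂w = 4.782.
T = [1 + V_b² sin²(k₂w) / (4E(E − V_b))]⁻¹ = 1/1.076 = 0.930.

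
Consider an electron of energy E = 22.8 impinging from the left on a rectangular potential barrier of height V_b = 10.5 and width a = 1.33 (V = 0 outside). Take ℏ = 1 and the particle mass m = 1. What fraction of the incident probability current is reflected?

Above the barrier the interior wavenumber is k₂ = √(2m(E − V_b))/ℏ = 4.960, giving phase k₂a = 6.597.
Matching at both interfaces gives T⁻¹ = 1 + V_b² sin²(k₂a) / [4E(E − V_b)] = 1.009, hence T = 0.991.
R = 1 − T = 0.00925.

R = 0.00925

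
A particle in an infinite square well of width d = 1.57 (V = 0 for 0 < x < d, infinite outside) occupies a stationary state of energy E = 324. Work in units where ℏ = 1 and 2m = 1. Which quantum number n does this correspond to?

From E_n = n²π²ℏ²/(2md²) invert to n = √(2md²E)/(πℏ).
n = (1.57/π) × √(2 × 0.5 × 324) = 8.995 → n = 9.

n = 9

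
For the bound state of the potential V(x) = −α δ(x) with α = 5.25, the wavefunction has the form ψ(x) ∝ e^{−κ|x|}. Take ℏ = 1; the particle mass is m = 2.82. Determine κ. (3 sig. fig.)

Integrate −(ℏ²/2m)ψ'' − αδ(x)ψ = Eψ from −ε to +ε: the ψ'' term gives ψ'(0⁺) − ψ'(0⁻) and the δ term gives −(2mα/ℏ²)ψ(0).
With ψ ∝ e^{−κ|x|} this yields −2κ = −2mα/ℏ², so κ = mα/ℏ² = 14.81.

κ = 14.8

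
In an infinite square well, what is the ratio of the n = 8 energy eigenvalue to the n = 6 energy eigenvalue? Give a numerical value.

Since E_n ∝ n², the ratio is (8/6)² = 1.77778.

1.77778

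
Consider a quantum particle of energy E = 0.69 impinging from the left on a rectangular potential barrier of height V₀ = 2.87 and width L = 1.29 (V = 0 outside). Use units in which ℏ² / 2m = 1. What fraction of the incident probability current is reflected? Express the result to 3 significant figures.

R = 0.937

Since E < V₀ the interior solution is evanescent with decay constant κ = √(2m(V₀ − E))/ℏ = 1.476.
κL = 1.905, sinh(κL) = 3.284.
The exact tunnelling result is T⁻¹ = 1 + V₀² sinh²(κL) / [4E(V₀ − E)] = 15.77, so T = 0.0634.
R = 1 − T = 0.937.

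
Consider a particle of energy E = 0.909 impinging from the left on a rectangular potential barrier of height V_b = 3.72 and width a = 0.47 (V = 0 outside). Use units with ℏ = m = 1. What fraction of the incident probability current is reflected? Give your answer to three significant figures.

E < V_b: inside the barrier ψ ∝ e^{±κx} with κ = √(2m(V_b − E))/ℏ = 2.371.
κa = 1.114, sinh(κa) = 1.360.
The exact tunnelling result is T⁻¹ = 1 + V_b² sinh²(κa) / [4E(V_b − E)] = 3.504, so T = 0.285.
R = 1 − T = 0.715.

R = 0.715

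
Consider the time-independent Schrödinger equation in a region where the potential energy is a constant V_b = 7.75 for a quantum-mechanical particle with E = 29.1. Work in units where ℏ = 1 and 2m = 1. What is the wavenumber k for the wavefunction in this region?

k = 4.62

With E > V_b the solution is oscillatory, ψ ∝ e^{±ikx} with k = √(2m(E − V_b))/ℏ.
k = √(2 × 0.5 × 21.35) = 4.621.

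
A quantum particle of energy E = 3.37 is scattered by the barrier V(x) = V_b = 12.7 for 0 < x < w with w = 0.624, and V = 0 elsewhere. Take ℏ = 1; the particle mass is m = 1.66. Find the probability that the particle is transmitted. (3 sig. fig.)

T = 0.00300

E < V_b: inside the barrier ψ ∝ e^{±κx} with κ = √(2m(V_b − E))/ℏ = 5.566.
κw = 3.473, sinh(κw) = 16.10.
The exact tunnelling result is T⁻¹ = 1 + V_b² sinh²(κw) / [4E(V_b − E)] = 333.4, so T = 0.00300.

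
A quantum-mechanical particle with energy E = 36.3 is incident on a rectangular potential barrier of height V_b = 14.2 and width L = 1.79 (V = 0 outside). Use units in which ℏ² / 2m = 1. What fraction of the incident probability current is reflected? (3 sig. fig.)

R = 0.0431

Above the barrier the interior wavenumber is k₂ = √(2m(E − V_b))/ℏ = 4.701, giving phase k₂L = 8.415.
Matching at both interfaces gives T⁻¹ = 1 + V_b² sin²(k₂L) / [4E(E − V_b)] = 1.045, hence T = 0.957.
R = 1 − T = 0.0431.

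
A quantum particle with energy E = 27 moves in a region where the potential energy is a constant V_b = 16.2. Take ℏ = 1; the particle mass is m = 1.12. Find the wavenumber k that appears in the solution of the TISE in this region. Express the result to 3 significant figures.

With E > V_b the solution is oscillatory, ψ ∝ e^{±ikx} with k = √(2m(E − V_b))/ℏ.
k = √(2 × 1.12 × 10.8) = 4.919.

k = 4.92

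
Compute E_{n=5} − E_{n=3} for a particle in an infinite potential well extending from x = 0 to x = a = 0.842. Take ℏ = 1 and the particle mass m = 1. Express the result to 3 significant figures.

E_n = n²π²ℏ²/(2ma²), so ΔE = (5² − 3²) π²ℏ²/(2ma²).
ΔE = 16 × π² / (2 × 1 × 0.842²) = 111.4.

ΔE = 111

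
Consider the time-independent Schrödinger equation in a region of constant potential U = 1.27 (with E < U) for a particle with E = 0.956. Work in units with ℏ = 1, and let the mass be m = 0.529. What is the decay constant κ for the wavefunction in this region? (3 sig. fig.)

κ = 0.576

Since E < U the TISE in this region is ψ'' = κ²ψ with κ = √(2m(U − E))/ℏ.
κ = √(2 × 0.529 × 0.314) = 0.5764.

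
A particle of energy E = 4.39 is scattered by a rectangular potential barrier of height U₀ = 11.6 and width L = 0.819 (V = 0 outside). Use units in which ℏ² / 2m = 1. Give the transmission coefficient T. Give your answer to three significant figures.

T = 0.0453

E < U₀: inside the barrier ψ ∝ e^{±κx} with κ = √(2m(U₀ − E))/ℏ = 2.685.
κL = 2.199, sinh(κL) = 4.453.
Matching ψ, ψ′ at both faces gives T = [1 + U₀² sinh²(κL) / (4E(U₀ − E))]⁻¹ = 1/22.08 = 0.0453.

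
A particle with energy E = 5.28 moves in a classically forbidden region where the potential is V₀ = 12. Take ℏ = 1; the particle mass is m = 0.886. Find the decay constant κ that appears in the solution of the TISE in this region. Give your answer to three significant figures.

κ = 3.45

Since E < V₀ the TISE in this region is ψ'' = κ²ψ with κ = √(2m(V₀ − E))/ℏ.
κ = √(2 × 0.886 × 6.72) = 3.451.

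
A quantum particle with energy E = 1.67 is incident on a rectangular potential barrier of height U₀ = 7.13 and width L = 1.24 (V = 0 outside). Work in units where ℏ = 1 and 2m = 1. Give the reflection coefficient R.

E < U₀: inside the barrier ψ ∝ e^{±κx} with κ = √(2m(U₀ − E))/ℏ = 2.337.
κL = 2.897, sinh(κL) = 9.036.
Matching ψ, ψ′ at both faces gives T = [1 + U₀² sinh²(κL) / (4E(U₀ − E))]⁻¹ = 1/114.8 = 0.00871.
R = 1 − T = 0.991.

R = 0.991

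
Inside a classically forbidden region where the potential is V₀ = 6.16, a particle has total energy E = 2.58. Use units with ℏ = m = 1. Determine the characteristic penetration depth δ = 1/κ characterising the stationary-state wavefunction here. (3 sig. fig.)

δ = 0.374

Since E < V₀ the TISE in this region is ψ'' = κ²ψ with κ = √(2m(V₀ − E))/ℏ.
κ = √(2 × 1 × 3.58) = 2.676. The penetration depth is δ = 1/κ = 0.374.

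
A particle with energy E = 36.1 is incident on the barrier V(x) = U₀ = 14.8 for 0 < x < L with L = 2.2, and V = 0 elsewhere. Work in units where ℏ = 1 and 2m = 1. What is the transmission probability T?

T = 0.969

E > U₀: inside the barrier k₂ = √(2m(E − U₀))/ℏ = 4.615, k₂L = 10.15.
Matching at both interfaces gives T⁻¹ = 1 + U₀² sin²(k₂L) / [4E(E − U₀)] = 1.032, hence T = 0.969.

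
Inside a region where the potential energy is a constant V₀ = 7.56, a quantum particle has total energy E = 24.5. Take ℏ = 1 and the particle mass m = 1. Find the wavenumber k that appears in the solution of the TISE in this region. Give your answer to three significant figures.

With E > V₀ the solution is oscillatory, ψ ∝ e^{±ikx} with k = √(2m(E − V₀))/ℏ.
k = √(2 × 1 × 16.94) = 5.821.

k = 5.82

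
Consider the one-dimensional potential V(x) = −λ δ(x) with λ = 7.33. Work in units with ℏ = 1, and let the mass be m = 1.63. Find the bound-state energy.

The bound state is ψ(x) = √κ e^{−κ|x|}. The derivative jump ψ'(0⁺) − ψ'(0⁻) = −(2mλ/ℏ²)ψ(0) fixes κ = mλ/ℏ² = 11.95.
Then E = −ℏ²κ²/(2m) = −mλ²/(2ℏ²) = -43.79.

E = -43.8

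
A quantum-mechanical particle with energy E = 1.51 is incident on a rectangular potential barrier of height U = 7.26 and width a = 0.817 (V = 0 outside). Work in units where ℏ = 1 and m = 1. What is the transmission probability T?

E < U: inside the barrier ψ ∝ e^{±κx} with κ = √(2m(U − E))/ℏ = 3.391.
κa = 2.771, sinh(κa) = 7.953.
The exact tunnelling result is T⁻¹ = 1 + U² sinh²(κa) / [4E(U − E)] = 96.98, so T = 0.0103.

T = 0.0103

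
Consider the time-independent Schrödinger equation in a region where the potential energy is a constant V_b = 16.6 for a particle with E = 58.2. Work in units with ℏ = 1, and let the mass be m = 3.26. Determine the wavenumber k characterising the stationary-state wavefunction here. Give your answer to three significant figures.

k = 16.5

With E > V_b the solution is oscillatory, ψ ∝ e^{±ikx} with k = √(2m(E − V_b))/ℏ.
k = √(2 × 3.26 × 41.6) = 16.47.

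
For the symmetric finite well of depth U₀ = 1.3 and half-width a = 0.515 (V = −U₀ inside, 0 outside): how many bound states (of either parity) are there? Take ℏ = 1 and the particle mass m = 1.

The dimensionless depth is z₀ = a√(2mU₀)/ℏ = 0.515 × √(2.600) = 0.8304.
The even/odd transcendental equations gain one root per π/2 in z₀, giving N = 1 + ⌊2z₀/π⌋ = 1 + ⌊0.5287⌋ = 1.

N = 1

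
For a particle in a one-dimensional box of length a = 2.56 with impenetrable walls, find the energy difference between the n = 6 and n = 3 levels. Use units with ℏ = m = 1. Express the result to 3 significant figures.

E_n = n²π²ℏ²/(2ma²), so ΔE = (6² − 3²) π²ℏ²/(2ma²).
ΔE = 27 × π² / (2 × 1 × 2.56²) = 20.33.

ΔE = 20.3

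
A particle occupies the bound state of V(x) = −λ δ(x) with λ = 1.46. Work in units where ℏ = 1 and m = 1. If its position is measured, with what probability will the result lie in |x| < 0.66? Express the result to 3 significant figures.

The normalised bound state is ψ = √κ e^{−κ|x|} with κ = mλ/ℏ² = 1.460.
P(|x| < d) = ∫_{−d}^{d} κ e^{−2κ|x|} dx = 1 − e^{−2κd} = 1 − e^{−1.927} = 0.8544.

P = 0.854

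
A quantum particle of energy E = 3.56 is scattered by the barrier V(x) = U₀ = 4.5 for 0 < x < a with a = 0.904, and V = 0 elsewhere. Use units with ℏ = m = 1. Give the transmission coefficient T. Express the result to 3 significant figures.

E < U₀: inside the barrier ψ ∝ e^{±κx} with κ = √(2m(U₀ − E))/ℏ = 1.371.
κa = 1.240, sinh(κa) = 1.582.
The exact tunnelling result is T⁻¹ = 1 + U₀² sinh²(κa) / [4E(U₀ − E)] = 4.787, so T = 0.209.

T = 0.209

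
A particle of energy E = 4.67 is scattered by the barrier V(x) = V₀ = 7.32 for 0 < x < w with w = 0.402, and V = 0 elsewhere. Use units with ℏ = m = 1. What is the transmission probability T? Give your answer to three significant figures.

E < V₀: inside the barrier ψ ∝ e^{±κx} with κ = √(2m(V₀ − E))/ℏ = 2.302.
κw = 0.9255, sinh(κw) = 1.063.
Matching ψ, ψ′ at both faces gives T = [1 + V₀² sinh²(κw) / (4E(V₀ − E))]⁻¹ = 1/2.224 = 0.450.

T = 0.450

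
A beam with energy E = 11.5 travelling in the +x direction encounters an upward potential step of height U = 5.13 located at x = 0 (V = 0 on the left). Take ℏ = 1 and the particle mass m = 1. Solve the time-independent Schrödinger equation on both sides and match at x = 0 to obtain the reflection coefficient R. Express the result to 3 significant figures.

R = 0.0215

The wavenumbers are k₁ = √(2mE)/ℏ = 4.796 on the left and k₂ = √(2m(E − U))/ℏ = 3.569 on the right.
Matching ψ and ψ′ at x = 0 gives r = (k₁ − k₂)/(k₁ + k₂), so R = r² = 0.02150 and T = 1 − R = 0.9785.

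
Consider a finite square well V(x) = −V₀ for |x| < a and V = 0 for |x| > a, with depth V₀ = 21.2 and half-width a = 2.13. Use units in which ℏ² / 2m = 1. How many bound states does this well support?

The dimensionless depth is z₀ = a√(2mV₀)/ℏ = 2.13 × √(21.20) = 9.807.
The even/odd transcendental equations gain one root per π/2 in z₀, giving N = 1 + ⌊2z₀/π⌋ = 1 + ⌊6.243⌋ = 7.

N = 7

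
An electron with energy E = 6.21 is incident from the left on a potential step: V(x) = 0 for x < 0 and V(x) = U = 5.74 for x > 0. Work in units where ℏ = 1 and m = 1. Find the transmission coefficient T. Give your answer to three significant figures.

T = 0.677

On each side the TISE gives plane waves with k = √(2m(E − V))/ℏ: k₁ = √(2·1·6.21) = 3.524, k₂ = √(2·1·0.47) = 0.9695.
Continuity of ψ and ψ′ at the step yields the reflection amplitude r = (k₁ − k₂)/(k₁ + k₂) = 0.5685; thus R = |r|² = 0.3232, T = 0.6768.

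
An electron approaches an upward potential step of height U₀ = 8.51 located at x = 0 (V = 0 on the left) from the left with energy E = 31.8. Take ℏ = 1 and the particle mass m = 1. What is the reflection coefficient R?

R = 0.00604

On each side the TISE gives plane waves with k = √(2m(E − V))/ℏ: k₁ = √(2·1·31.8) = 7.975, k₂ = √(2·1·23.29) = 6.825.
Matching ψ and ψ′ at x = 0 gives r = (k₁ − k₂)/(k₁ + k₂), so R = r² = 0.006038 and T = 1 − R = 0.9940.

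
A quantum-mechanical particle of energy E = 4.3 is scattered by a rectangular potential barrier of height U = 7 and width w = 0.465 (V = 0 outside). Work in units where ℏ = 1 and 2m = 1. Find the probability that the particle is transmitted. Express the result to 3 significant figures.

T = 0.573

Since E < U the interior solution is evanescent with decay constant κ = √(2m(U − E))/ℏ = 1.643.
κw = 0.7641, sinh(κw) = 0.8406.
Matching ψ, ψ′ at both faces gives T = [1 + U² sinh²(κw) / (4E(U − E))]⁻¹ = 1/1.746 = 0.573.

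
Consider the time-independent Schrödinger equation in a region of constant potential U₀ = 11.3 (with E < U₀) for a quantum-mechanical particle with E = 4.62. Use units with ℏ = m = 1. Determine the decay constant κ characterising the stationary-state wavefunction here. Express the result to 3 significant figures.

κ = 3.66

Since E < U₀ the TISE in this region is ψ'' = κ²ψ with κ = √(2m(U₀ − E))/ℏ.
κ = √(2 × 1 × 6.68) = 3.655.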